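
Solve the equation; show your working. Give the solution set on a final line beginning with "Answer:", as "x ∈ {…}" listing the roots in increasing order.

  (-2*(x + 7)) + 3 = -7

Step 1. [(-2*(x + 7)) + 3 = -7] +3 is outermost — subtract 3 both sides ⇒ sub: -2*(x + 7) = -10.
Step 2. [-2*(x + 7) = -10] LHS = -2·(…); ÷-2 both sides. So div: x + 7 = 5.
Step 3. [x + 7 = 5] peel the +7: subtract 7 from each side ⇒ sub: x = -2.

Answer: x ∈ {-2}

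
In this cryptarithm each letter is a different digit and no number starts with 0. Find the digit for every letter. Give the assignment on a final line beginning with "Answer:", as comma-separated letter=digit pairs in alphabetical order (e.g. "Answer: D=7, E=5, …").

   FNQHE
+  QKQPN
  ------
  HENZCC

Step 1. [col 1: E + N ≡ C (mod 10)] no forcing yet in column 1 (carry-in 0); C=7 is free and consistent — try it, so C=7.
Step 2. [col 1: E + N ≡ C (mod 10)] no forcing yet in column 1 (carry-in 0); N=3 is free and consistent — try it ⇒ N=3.
Step 3. [col 1: E + N ≡ C (mod 10)] column 1: given N=3, C=7, carry-in 0, and digits 3,7 already taken and all letters distinct, E+N≡C (mod 10) forces E=4, so E=4.
Step 4. [col 2: H + P ≡ C (mod 10)] no forcing yet in column 2 (carry-in 0); P=6 is free and consistent — try it. So P=6.
Step 5. [col 2: H + P ≡ C (mod 10)] column 2 reads H+P+carry(0)=C with P=6, C=7; with digits 3,4,6,7 already taken and all letters distinct, the only value for H is 1, so H=1.
Step 6. [col 3: Q + Q ≡ Z (mod 10)] Q=5 is one option consistent with column 3 (Q + Q ≡ Z (mod 10), carry-in 0) — take it ⇒ Q=5.
Step 7. [col 3: Q + Q ≡ Z (mod 10)] column 3 reads Q+Q+carry(0)=Z with Q=5; with digits 1,3,4,5,6,7 already taken and all letters distinct, the only value for Z is 0, so Z=0.
Step 8. [col 4: N + K ≡ N (mod 10)] from column 4 (N=3, carry-in 1, digits 0,1,3,4,5,6,7 already taken and all letters distinct): K must equal 9. So K=9.
Step 9. [col 5: F + Q ≡ E (mod 10)] in column 5 we have F+Q≡E with carry-in 1; given Q=5, E=4 and digits 0,1,3,4,5,6,7,9 already taken and all letters distinct, that pins F to 8, so F=8.

Answer: C=7, E=4, F=8, H=1, K=9, N=3, P=6, Q=5, Z=0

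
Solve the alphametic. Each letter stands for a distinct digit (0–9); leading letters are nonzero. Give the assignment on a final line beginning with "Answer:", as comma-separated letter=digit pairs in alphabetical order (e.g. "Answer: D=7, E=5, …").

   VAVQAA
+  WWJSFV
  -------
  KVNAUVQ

Step 1. [col 1: A + V ≡ Q (mod 10)] Q=0 is one option consistent with column 1 (A + V ≡ Q (mod 10), carry-in 0) — take it. So Q=0.
Step 2. [col 1: A + V ≡ Q (mod 10)] several values work for V in column 1 (A + V ≡ Q (mod 10), carry-in 0); try V=2 ⇒ V=2.
Step 3. [K] the sum has 7 digits but both addends have 6; that extra leading digit K is the final carry, namely 1, so K=1.
Step 4. [col 1: A + V ≡ Q (mod 10)] column 1 reads A+V+carry(0)=Q with V=2, Q=0; with digits 0,1,2 already taken and all letters distinct, the only value for A is 8. So A=8.
Step 5. [col 2: A + F ≡ V (mod 10)] from column 2 (A=8, V=2, carry-in 1, digits 0,1,2,8 already taken and all letters distinct): F must equal 3, so F=3.
Step 6. [col 3: Q + S ≡ U (mod 10)] column 3 (Q + S ≡ U (mod 10), carry-in 1) doesn't pin U yet; pick U=5 and continue, so U=5.
Step 7. [col 3: Q + S ≡ U (mod 10)] from column 3 (Q=0, U=5, carry-in 1, digits 0,1,2,3,5,8 already taken and all letters distinct): S must equal 4 ⇒ S=4.
Step 8. [col 4: V + J ≡ A (mod 10)] column 4 reads V+J+carry(0)=A with V=2, A=8; with digits 0,1,2,3,4,5,8 already taken and all letters distinct, the only value for J is 6. So J=6.
Step 9. [col 5: A + W ≡ N (mod 10)] in column 5 we have A+W≡N with carry-in 0; given A=8 and digits 0,1,2,3,4,5,6,8 already taken and all letters distinct, that pins W to 9 ⇒ W=9.
Step 10. [col 5: A + W ≡ N (mod 10)] from column 5 (A=8, W=9, carry-in 0, digits 0,1,2,3,4,5,6,8,9 already taken and all letters distinct): N must equal 7, so N=7.

Answer: A=8, F=3, J=6, K=1, N=7, Q=0, S=4, U=5, V=2, W=9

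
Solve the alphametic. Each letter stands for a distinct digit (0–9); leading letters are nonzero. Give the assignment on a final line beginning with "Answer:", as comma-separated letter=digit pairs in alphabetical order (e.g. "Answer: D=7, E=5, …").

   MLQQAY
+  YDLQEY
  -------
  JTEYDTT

Step 1. [J] the sum has 7 digits but both addends have 6; that extra leading digit J is the final carry, namely 1 ⇒ J=1.
Step 2. [col 1: Y + Y ≡ T (mod 10)] T=0 is one option consistent with column 1 (Y + Y ≡ T (mod 10), carry-in 0) — take it, so T=0.
Step 3. [col 1: Y + Y ≡ T (mod 10)] column 1: given T=0, carry-in 0, and digits 0,1 already taken and all letters distinct, Y+Y≡T (mod 10) forces Y=5 ⇒ Y=5.
Step 4. [col 2: A + E ≡ T (mod 10)] column 2 (A + E ≡ T (mod 10), carry-in 1) doesn't pin E yet; pick E=2 and continue, so E=2.
Step 5. [col 2: A + E ≡ T (mod 10)] from column 2 (E=2, T=0, carry-in 1, digits 0,1,2,5 already taken and all letters distinct): A must equal 7. So A=7.
Step 6. [col 3: Q + Q ≡ D (mod 10)] no forcing yet in column 3 (carry-in 1); Q=6 is free and consistent — try it ⇒ Q=6.
Step 7. [col 3: Q + Q ≡ D (mod 10)] from column 3 (Q=6, carry-in 1, digits 0,1,2,5,6,7 already taken and all letters distinct): D must equal 3. So D=3.
Step 8. [col 4: Q + L ≡ Y (mod 10)] in column 4 we have Q+L≡Y with carry-in 1; given Q=6, Y=5 and digits 0,1,2,3,5,6,7 already taken and all letters distinct, that pins L to 8. So L=8.
Step 9. [col 6: M + Y ≡ T (mod 10)] in column 6 we have M+Y≡T with carry-in 1; given Y=5, T=0 and digits 0,1,2,3,5,6,7,8 already taken and all letters distinct, that pins M to 4, so M=4.

Answer: A=7, D=3, E=2, J=1, L=8, M=4, Q=6, T=0, Y=5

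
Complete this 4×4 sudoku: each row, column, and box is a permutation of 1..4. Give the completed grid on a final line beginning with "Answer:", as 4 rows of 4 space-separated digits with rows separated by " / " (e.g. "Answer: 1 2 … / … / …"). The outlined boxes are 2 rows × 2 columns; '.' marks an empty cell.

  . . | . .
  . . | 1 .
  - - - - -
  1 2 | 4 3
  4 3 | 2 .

Step 1. [r2c2∈{4}] r2c2 has the single candidate 4 ⇒ r2c2=4.
Step 2. [r2c4∈{2}] r2c4's peers cover all but 2. So r2c4=2.
Step 3. [r1c1∈{2,3}] in row 1, 2 fits only at r1c1, so r1c1=2.
Step 4. [r1c2∈{1}] r1c2 is down to just 1 ⇒ r1c2=1.
Step 5. [r1c4∈{4}] nothing but 4 survives at r1c4, so r1c4=4.
Step 6. [r1c3∈{3}] nothing but 3 survives at r1c3, so r1c3=3.
Step 7. [r2c1∈{3}] r2c1's peers cover all but 3. So r2c1=3.
Step 8. [r4c4∈{1}] r4c4's peers cover all but 1. So r4c4=1.

Answer: 2 1 3 4 / 3 4 1 2 / 1 2 4 3 / 4 3 2 1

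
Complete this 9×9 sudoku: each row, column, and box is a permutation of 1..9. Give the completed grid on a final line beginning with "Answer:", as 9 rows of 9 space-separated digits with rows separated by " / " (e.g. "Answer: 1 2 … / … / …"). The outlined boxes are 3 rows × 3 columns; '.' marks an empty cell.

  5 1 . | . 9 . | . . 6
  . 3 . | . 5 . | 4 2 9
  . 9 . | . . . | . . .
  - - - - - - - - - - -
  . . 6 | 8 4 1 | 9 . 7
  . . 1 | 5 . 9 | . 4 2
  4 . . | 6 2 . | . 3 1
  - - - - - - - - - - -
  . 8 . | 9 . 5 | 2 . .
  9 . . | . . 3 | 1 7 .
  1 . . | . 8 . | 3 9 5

Step 1. [r6c6∈{7}] nothing but 7 survives at r6c6 ⇒ r6c6=7.
Step 2. [r1c8∈{8}] only 8 remains possible at r1c8. So r1c8=8.
Step 3. [r1c4∈{2,3,4,7}] across row 1, 3 lands solely at r1c4. So r1c4=3.
Step 4. [r6c2∈{5}] r6c2's peers cover all but 5 ⇒ r6c2=5.
Step 5. [r8c5∈{6}] r8c5's peers cover all but 6 ⇒ r8c5=6.
Step 6. [r9c2∈{2,4,6,7}] r9c2 is the only open cell in row 9 admitting 6. So r9c2=6.
Step 7. [r8c2∈{2,4}] across col 2, 4 lands solely at r8c2. So r8c2=4.
Step 8. [r8c4∈{2}] only 2 remains possible at r8c4. So r8c4=2.
Step 9. [r2c4∈{1,7}] r2c4 is the only open cell in row 2 admitting 1. So r2c4=1.
Step 10. [r3c5∈{7}] nothing but 7 survives at r3c5 ⇒ r3c5=7.
Step 11. [r3c4∈{4}] r3c4 has the single candidate 4 ⇒ r3c4=4.
Step 12. [r4c1∈{2,3}] 3 has one home in row 4: r4c1. So r4c1=3.
Step 13. [r3c1∈{2,6,8}] across col 1, 2 lands solely at r3c1, so r3c1=2.
Step 14. [r3c3∈{8}] r3c3 has the single candidate 8. So r3c3=8.
Step 15. [r2c3∈{7}] r2c3 is down to just 7, so r2c3=7.
Step 16. [r5c1∈{7,8}] 8 has one home in col 1: r5c1 ⇒ r5c1=8.
Step 17. [r3c8∈{1,5}] in row 3, 1 fits only at r3c8, so r3c8=1.
Step 18. [r2c1∈{6}] r2c1's peers cover all but 6, so r2c1=6.
Step 19. [r4c2∈{2}] r4c2 has the single candidate 2. So r4c2=2.
Step 20. [r5c5∈{3}] nothing but 3 survives at r5c5, so r5c5=3.
Step 21. [r7c1∈{7}] nothing but 7 survives at r7c1. So r7c1=7.
Step 22. [r1c6∈{2}] nothing but 2 survives at r1c6. So r1c6=2.
Step 23. [r9c6∈{4}] r9c6's peers cover all but 4 ⇒ r9c6=4.
Step 24. [r7c5∈{1}] only 1 remains possible at r7c5, so r7c5=1.
Step 25. [r8c3∈{5}] r8c3 is down to just 5. So r8c3=5.
Step 26. [r7c8∈{6}] nothing but 6 survives at r7c8 ⇒ r7c8=6.
Step 27. [r7c9∈{4}] only 4 remains possible at r7c9. So r7c9=4.
Step 28. [r3c7∈{5}] only 5 remains possible at r3c7 ⇒ r3c7=5.
Step 29. [r8c9∈{8}] r8c9 has the single candidate 8, so r8c9=8.
Step 30. [r2c6∈{8}] r2c6 has the single candidate 8 ⇒ r2c6=8.
Step 31. [r7c3∈{3}] r7c3's peers cover all but 3, so r7c3=3.
Step 32. [r3c9∈{3}] nothing but 3 survives at r3c9 ⇒ r3c9=3.
Step 33. [r1c7∈{7}] r1c7 has the single candidate 7, so r1c7=7.
Step 34. [r9c4∈{7}] r9c4 has the single candidate 7. So r9c4=7.
Step 35. [r9c3∈{2}] nothing but 2 survives at r9c3, so r9c3=2.
Step 36. [r6c3∈{9}] r6c3 has the single candidate 9. So r6c3=9.
Step 37. [r4c8∈{5}] r4c8's peers cover all but 5 ⇒ r4c8=5.
Step 38. [r5c7∈{6}] r5c7 has the single candidate 6. So r5c7=6.
Step 39. [r3c6∈{6}] nothing but 6 survives at r3c6 ⇒ r3c6=6.
Step 40. [r1c3∈{4}] r1c3 is down to just 4. So r1c3=4.
Step 41. [r6c7∈{8}] r6c7 has the single candidate 8. So r6c7=8.
Step 42. [r5c2∈{7}] only 7 remains possible at r5c2. So r5c2=7.

Answer: 5 1 4 3 9 2 7 8 6 / 6 3 7 1 5 8 4 2 9 / 2 9 8 4 7 6 5 1 3 / 3 2 6 8 4 1 9 5 7 / 8 7 1 5 3 9 6 4 2 / 4 5 9 6 2 7 8 3 1 / 7 8 3 9 1 5 2 6 4 / 9 4 5 2 6 3 1 7 8 / 1 6 2 7 8 4 3 9 5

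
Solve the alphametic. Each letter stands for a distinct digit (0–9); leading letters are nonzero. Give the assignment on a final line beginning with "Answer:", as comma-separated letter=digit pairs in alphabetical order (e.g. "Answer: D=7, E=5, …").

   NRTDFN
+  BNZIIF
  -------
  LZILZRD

Step 1. [L] adding two 6-digit numbers gives at most 6+1 digits, and here it does — L is that final carry and must be 1 ⇒ L=1.
Step 2. [col 1: N + F ≡ D (mod 10)] N=5 is one option consistent with column 1 (N + F ≡ D (mod 10), carry-in 0) — take it. So N=5.
Step 3. [col 1: N + F ≡ D (mod 10)] column 1 (N + F ≡ D (mod 10), carry-in 0) doesn't pin F yet; pick F=4 and continue. So F=4.
Step 4. [col 1: N + F ≡ D (mod 10)] from column 1 (N=5, F=4, carry-in 0, digits 1,4,5 already taken and all letters distinct): D must equal 9 ⇒ D=9.
Step 5. [col 2: F + I ≡ R (mod 10)] no forcing yet in column 2 (carry-in 0); R=7 is free and consistent — try it. So R=7.
Step 6. [col 2: F + I ≡ R (mod 10)] column 2 reads F+I+carry(0)=R with F=4, R=7; with digits 1,4,5,7,9 already taken and all letters distinct, the only value for I is 3, so I=3.
Step 7. [col 3: D + I ≡ Z (mod 10)] column 3: given D=9, I=3, carry-in 0, and digits 1,3,4,5,7,9 already taken and all letters distinct, D+I≡Z (mod 10) forces Z=2, so Z=2.
Step 8. [col 4: T + Z ≡ L (mod 10)] in column 4 we have T+Z≡L with carry-in 1; given Z=2, L=1 and digits 1,2,3,4,5,7,9 already taken and all letters distinct, that pins T to 8 ⇒ T=8.
Step 9. [col 6: N + B ≡ Z (mod 10)] column 6 reads N+B+carry(1)=Z with N=5, Z=2; with digits 1,2,3,4,5,7,8,9 already taken and all letters distinct, the only value for B is 6. So B=6.

Answer: B=6, D=9, F=4, I=3, L=1, N=5, R=7, T=8, Z=2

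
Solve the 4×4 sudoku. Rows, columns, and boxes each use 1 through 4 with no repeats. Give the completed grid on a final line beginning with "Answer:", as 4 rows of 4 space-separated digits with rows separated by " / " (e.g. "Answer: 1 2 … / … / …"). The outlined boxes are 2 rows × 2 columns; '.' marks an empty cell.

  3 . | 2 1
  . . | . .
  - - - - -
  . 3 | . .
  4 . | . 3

Step 1. [r4c2∈{1,2}] in row 4, 2 fits only at r4c2. So r4c2=2.
Step 2. [r2c4∈{4}] only 4 remains possible at r2c4 ⇒ r2c4=4.
Step 3. [r3c1∈{1}] r3c1 has the single candidate 1, so r3c1=1.
Step 4. [r1c2∈{4}] r1c2 is down to just 4. So r1c2=4.
Step 5. [r2c2∈{1}] only 1 remains possible at r2c2 ⇒ r2c2=1.
Step 6. [r3c4∈{2}] nothing but 2 survives at r3c4. So r3c4=2.
Step 7. [r4c3∈{1}] r4c3 is down to just 1. So r4c3=1.
Step 8. [r2c3∈{3}] r2c3's peers cover all but 3, so r2c3=3.
Step 9. [r3c3∈{4}] nothing but 4 survives at r3c3. So r3c3=4.
Step 10. [r2c1∈{2}] r2c1 has the single candidate 2, so r2c1=2.

Answer: 3 4 2 1 / 2 1 3 4 / 1 3 4 2 / 4 2 1 3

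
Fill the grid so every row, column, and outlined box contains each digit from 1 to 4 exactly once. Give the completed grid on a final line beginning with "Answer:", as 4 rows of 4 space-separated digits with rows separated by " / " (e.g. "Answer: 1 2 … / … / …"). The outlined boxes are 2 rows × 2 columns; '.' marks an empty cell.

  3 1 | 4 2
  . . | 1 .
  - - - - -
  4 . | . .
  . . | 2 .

Step 1. [r3c3∈{3}] r3c3 is down to just 3 ⇒ r3c3=3.
Step 2. [r4c4∈{1,4}] row 4 places 4 nowhere but r4c4 ⇒ r4c4=4.
Step 3. [r2c2∈{2,4}] across row 2, 4 lands solely at r2c2 ⇒ r2c2=4.
Step 4. [r4c1∈{1}] nothing but 1 survives at r4c1 ⇒ r4c1=1.
Step 5. [r2c1∈{2}] r2c1 has the single candidate 2, so r2c1=2.
Step 6. [r2c4∈{3}] r2c4 has the single candidate 3, so r2c4=3.
Step 7. [r3c4∈{1}] only 1 remains possible at r3c4, so r3c4=1.
Step 8. [r4c2∈{3}] r4c2's peers cover all but 3. So r4c2=3.
Step 9. [r3c2∈{2}] nothing but 2 survives at r3c2. So r3c2=2.

Answer: 3 1 4 2 / 2 4 1 3 / 4 2 3 1 / 1 3 2 4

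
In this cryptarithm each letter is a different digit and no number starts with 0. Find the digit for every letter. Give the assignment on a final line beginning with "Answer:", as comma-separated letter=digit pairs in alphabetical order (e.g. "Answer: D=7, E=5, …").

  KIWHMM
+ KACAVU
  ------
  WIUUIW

Step 1. [col 1: M + U ≡ W (mod 10)] column 1 (M + U ≡ W (mod 10), carry-in 0) doesn't pin M yet; pick M=7 and continue. So M=7.
Step 2. [col 1: M + U ≡ W (mod 10)] no forcing yet in column 1 (carry-in 0); W=2 is free and consistent — try it ⇒ W=2.
Step 3. [col 1: M + U ≡ W (mod 10)] column 1: given M=7, W=2, carry-in 0, and digits 2,7 already taken and all letters distinct, M+U≡W (mod 10) forces U=5. So U=5.
Step 4. [col 2: M + V ≡ I (mod 10)] no forcing yet in column 2 (carry-in 1); V=8 is free and consistent — try it, so V=8.
Step 5. [col 2: M + V ≡ I (mod 10)] column 2: given M=7, V=8, carry-in 1, and digits 2,5,7,8 already taken and all letters distinct, M+V≡I (mod 10) forces I=6, so I=6.
Step 6. [col 3: H + A ≡ U (mod 10)] no forcing yet in column 3 (carry-in 1); A=0 is free and consistent — try it, so A=0.
Step 7. [col 3: H + A ≡ U (mod 10)] in column 3 we have H+A≡U with carry-in 1; given A=0, U=5 and digits 0,2,5,6,7,8 already taken and all letters distinct, that pins H to 4. So H=4.
Step 8. [col 4: W + C ≡ U (mod 10)] from column 4 (W=2, U=5, carry-in 0, digits 0,2,4,5,6,7,8 already taken and all letters distinct): C must equal 3. So C=3.
Step 9. [col 6: K + K ≡ W (mod 10)] in column 6 we have K+K≡W with carry-in 0; given W=2 and digits 0,2,3,4,5,6,7,8 already taken and all letters distinct, that pins K to 1 ⇒ K=1.

Answer: A=0, C=3, H=4, I=6, K=1, M=7, U=5, V=8, W=2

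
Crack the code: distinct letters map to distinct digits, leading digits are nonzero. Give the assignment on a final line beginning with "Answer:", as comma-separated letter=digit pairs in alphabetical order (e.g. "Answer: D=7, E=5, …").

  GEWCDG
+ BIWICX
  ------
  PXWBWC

Step 1. [col 1: G + X ≡ C (mod 10)] no forcing yet in column 1 (carry-in 0); G=2 is free and consistent — try it. So G=2.
Step 2. [col 1: G + X ≡ C (mod 10)] several values work for C in column 1 (G + X ≡ C (mod 10), carry-in 0); try C=1, so C=1.
Step 3. [col 1: G + X ≡ C (mod 10)] column 1 reads G+X+carry(0)=C with G=2, C=1; with digits 1,2 already taken and all letters distinct, the only value for X is 9, so X=9.
Step 4. [col 2: D + C ≡ W (mod 10)] several values work for D in column 2 (D + C ≡ W (mod 10), carry-in 1); try D=8, so D=8.
Step 5. [col 2: D + C ≡ W (mod 10)] from column 2 (D=8, C=1, carry-in 1, digits 1,2,8,9 already taken and all letters distinct): W must equal 0, so W=0.
Step 6. [col 3: C + I ≡ B (mod 10)] several values work for B in column 3 (C + I ≡ B (mod 10), carry-in 1); try B=5, so B=5.
Step 7. [col 3: C + I ≡ B (mod 10)] in column 3 we have C+I≡B with carry-in 1; given C=1, B=5 and digits 0,1,2,5,8,9 already taken and all letters distinct, that pins I to 3. So I=3.
Step 8. [col 5: E + I ≡ X (mod 10)] from column 5 (I=3, X=9, carry-in 0, digits 0,1,2,3,5,8,9 already taken and all letters distinct): E must equal 6, so E=6.
Step 9. [col 6: G + B ≡ P (mod 10)] column 6 reads G+B+carry(0)=P with G=2, B=5; with digits 0,1,2,3,5,6,8,9 already taken and all letters distinct, the only value for P is 7 ⇒ P=7.

Answer: B=5, C=1, D=8, E=6, G=2, I=3, P=7, W=0, X=9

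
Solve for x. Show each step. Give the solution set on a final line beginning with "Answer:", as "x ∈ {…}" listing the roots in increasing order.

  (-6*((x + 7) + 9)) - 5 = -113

Step 1. [(-6*((x + 7) + 9)) - 5 = -113] peel the -5: add 5 from each side. So sub: -6*((x + 7) + 9) = -108.
Step 2. [-6*((x + 7) + 9) = -108] leading coefficient -6: divide by -6 ⇒ div: (x + 7) + 9 = 18.
Step 3. [(x + 7) + 9 = 18] the outer +9 inverts by subtracting 9 ⇒ sub: x + 7 = 9.
Step 4. [x + 7 = 9] +7 is outermost — subtract 7 both sides. So sub: x = 2.

Answer: x ∈ {2}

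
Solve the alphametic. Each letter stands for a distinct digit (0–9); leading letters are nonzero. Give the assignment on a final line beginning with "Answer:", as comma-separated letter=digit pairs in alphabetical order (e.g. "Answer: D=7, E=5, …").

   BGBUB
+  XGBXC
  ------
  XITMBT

Step 1. [col 1: B + C ≡ T (mod 10)] B=9 is one option consistent with column 1 (B + C ≡ T (mod 10), carry-in 0) — take it, so B=9.
Step 2. [X] adding two 5-digit numbers gives at most 5+1 digits, and here it does — X is that final carry and must be 1 ⇒ X=1.
Step 3. [col 1: B + C ≡ T (mod 10)] several values work for T in column 1 (B + C ≡ T (mod 10), carry-in 0); try T=5, so T=5.
Step 4. [col 1: B + C ≡ T (mod 10)] in column 1 we have B+C≡T with carry-in 0; given B=9, T=5 and digits 1,5,9 already taken and all letters distinct, that pins C to 6. So C=6.
Step 5. [col 2: U + X ≡ B (mod 10)] in column 2 we have U+X≡B with carry-in 1; given X=1, B=9 and digits 1,5,6,9 already taken and all letters distinct, that pins U to 7, so U=7.
Step 6. [col 3: B + B ≡ M (mod 10)] from column 3 (B=9, carry-in 0, digits 1,5,6,7,9 already taken and all letters distinct): M must equal 8. So M=8.
Step 7. [col 4: G + G ≡ T (mod 10)] column 4: given T=5, carry-in 1, and digits 1,5,6,7,8,9 already taken and all letters distinct, G+G≡T (mod 10) forces G=2 ⇒ G=2.
Step 8. [col 5: B + X ≡ I (mod 10)] column 5: given B=9, X=1, carry-in 0, and digits 1,2,5,6,7,8,9 already taken and all letters distinct, B+X≡I (mod 10) forces I=0, so I=0.

Answer: B=9, C=6, G=2, I=0, M=8, T=5, U=7, X=1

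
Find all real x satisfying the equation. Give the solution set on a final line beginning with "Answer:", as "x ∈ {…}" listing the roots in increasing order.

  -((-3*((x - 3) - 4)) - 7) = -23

Step 1. [-((-3*((x - 3) - 4)) - 7) = -23] flip signs both sides, so neg: (-3*((x - 3) - 4)) - 7 = 23.
Step 2. [(-3*((x - 3) - 4)) - 7 = 23] the outer -7 inverts by adding 7. So sub: -3*((x - 3) - 4) = 30.
Step 3. [-3*((x - 3) - 4) = 30] -3·(inner) — divide through by -3, so div: (x - 3) - 4 = -10.
Step 4. [(x - 3) - 4 = -10] 4 comes off first (add 4) ⇒ sub: x - 3 = -6.
Step 5. [x - 3 = -6] peel the -3: add 3 from each side, so sub: x = -3.

Answer: x ∈ {-3}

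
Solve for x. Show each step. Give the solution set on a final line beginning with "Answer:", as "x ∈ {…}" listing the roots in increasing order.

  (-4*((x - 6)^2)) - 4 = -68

Step 1. [(-4*((x - 6)^2)) - 4 = -68] -4 is outermost — add 4 both sides, so sub: -4*((x - 6)^2) = -64.
Step 2. [-4*((x - 6)^2) = -64] leading coefficient -4: divide by -4 ⇒ div: (x - 6)^2 = 16.
Step 3. [(x - 6)^2 = 16] LHS squared, RHS 16 ≥ 0: apply √ (±) ⇒ sqrt: x - 6 = 4 or -4.
Step 4. [x - 6 = 4 or -4] the outer -6 inverts by adding 6. So sub: x = 10 or 2.

Answer: x ∈ {2, 10}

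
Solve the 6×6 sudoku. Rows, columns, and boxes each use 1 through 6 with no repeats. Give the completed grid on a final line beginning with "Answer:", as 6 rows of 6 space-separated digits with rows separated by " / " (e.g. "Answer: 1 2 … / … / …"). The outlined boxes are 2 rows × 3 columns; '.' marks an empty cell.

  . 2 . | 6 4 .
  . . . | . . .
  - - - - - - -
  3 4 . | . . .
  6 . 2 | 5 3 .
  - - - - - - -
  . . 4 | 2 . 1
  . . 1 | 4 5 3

Step 1. [r2c4∈{1,3}] across col 4, 3 lands solely at r2c4 ⇒ r2c4=3.
Step 2. [r2c5∈{1,2}] box 2 places 1 nowhere but r2c5 ⇒ r2c5=1.
Step 3. [r1c6∈{5}] r1c6's peers cover all but 5. So r1c6=5.
Step 4. [r3c6∈{2,6}] in col 6, 6 fits only at r3c6 ⇒ r3c6=6.
Step 5. [r5c1∈{5}] r5c1 has the single candidate 5 ⇒ r5c1=5.
Step 6. [r2c2∈{5,6}] in col 2, 5 fits only at r2c2. So r2c2=5.
Step 7. [r6c2∈{6}] only 6 remains possible at r6c2 ⇒ r6c2=6.
Step 8. [r2c1∈{4}] r2c1 has the single candidate 4 ⇒ r2c1=4.
Step 9. [r5c2∈{3}] r5c2's peers cover all but 3 ⇒ r5c2=3.
Step 10. [r2c3∈{6}] nothing but 6 survives at r2c3 ⇒ r2c3=6.
Step 11. [r4c6∈{4}] r4c6's peers cover all but 4, so r4c6=4.
Step 12. [r1c3∈{3}] r1c3's peers cover all but 3 ⇒ r1c3=3.
Step 13. [r3c4∈{1}] r3c4's peers cover all but 1, so r3c4=1.
Step 14. [r3c5∈{2}] nothing but 2 survives at r3c5, so r3c5=2.
Step 15. [r6c1∈{2}] nothing but 2 survives at r6c1 ⇒ r6c1=2.
Step 16. [r4c2∈{1}] r4c2 has the single candidate 1 ⇒ r4c2=1.
Step 17. [r3c3∈{5}] only 5 remains possible at r3c3, so r3c3=5.
Step 18. [r1c1∈{1}] r1c1 is down to just 1 ⇒ r1c1=1.
Step 19. [r5c5∈{6}] only 6 remains possible at r5c5. So r5c5=6.
Step 20. [r2c6∈{2}] r2c6 has the single candidate 2. So r2c6=2.

Answer: 1 2 3 6 4 5 / 4 5 6 3 1 2 / 3 4 5 1 2 6 / 6 1 2 5 3 4 / 5 3 4 2 6 1 / 2 6 1 4 5 3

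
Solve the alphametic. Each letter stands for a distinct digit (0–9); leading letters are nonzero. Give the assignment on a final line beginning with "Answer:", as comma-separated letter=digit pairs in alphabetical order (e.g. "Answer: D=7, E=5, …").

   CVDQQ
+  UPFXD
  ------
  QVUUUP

Step 1. [col 1: Q + D ≡ P (mod 10)] no forcing yet in column 1 (carry-in 0); P=6 is free and consistent — try it ⇒ P=6.
Step 2. [col 1: Q + D ≡ P (mod 10)] Q=1 is one option consistent with column 1 (Q + D ≡ P (mod 10), carry-in 0) — take it. So Q=1.
Step 3. [col 1: Q + D ≡ P (mod 10)] column 1 reads Q+D+carry(0)=P with Q=1, P=6; with digits 1,6 already taken and all letters distinct, the only value for D is 5, so D=5.
Step 4. [col 2: Q + X ≡ U (mod 10)] U=8 is one option consistent with column 2 (Q + X ≡ U (mod 10), carry-in 0) — take it. So U=8.
Step 5. [col 2: Q + X ≡ U (mod 10)] from column 2 (Q=1, U=8, carry-in 0, digits 1,5,6,8 already taken and all letters distinct): X must equal 7, so X=7.
Step 6. [col 3: D + F ≡ U (mod 10)] from column 3 (D=5, U=8, carry-in 0, digits 1,5,6,7,8 already taken and all letters distinct): F must equal 3, so F=3.
Step 7. [col 4: V + P ≡ U (mod 10)] column 4 reads V+P+carry(0)=U with P=6, U=8; with digits 1,3,5,6,7,8 already taken and all letters distinct, the only value for V is 2 ⇒ V=2.
Step 8. [col 5: C + U ≡ V (mod 10)] column 5 reads C+U+carry(0)=V with U=8, V=2; with digits 1,2,3,5,6,7,8 already taken and all letters distinct, the only value for C is 4. So C=4.

Answer: C=4, D=5, F=3, P=6, Q=1, U=8, V=2, X=7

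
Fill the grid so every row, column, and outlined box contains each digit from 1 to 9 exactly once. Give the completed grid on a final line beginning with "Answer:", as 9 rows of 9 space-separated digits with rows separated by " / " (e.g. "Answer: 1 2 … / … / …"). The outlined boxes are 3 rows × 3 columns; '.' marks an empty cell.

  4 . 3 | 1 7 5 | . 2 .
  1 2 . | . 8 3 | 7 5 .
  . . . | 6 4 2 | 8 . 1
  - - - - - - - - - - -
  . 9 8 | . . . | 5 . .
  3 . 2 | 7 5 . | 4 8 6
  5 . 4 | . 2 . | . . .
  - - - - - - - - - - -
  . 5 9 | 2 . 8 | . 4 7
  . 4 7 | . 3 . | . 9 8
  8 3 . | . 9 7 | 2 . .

Step 1. [r7c1∈{6}] r7c1 is down to just 6, so r7c1=6.
Step 2. [r8c6∈{1,6}] r8c6 is the only open cell in box 8 admitting 6, so r8c6=6.
Step 3. [r8c7∈{1}] r8c7 has the single candidate 1 ⇒ r8c7=1.
Step 4. [r5c6∈{1,9}] across row 5, 9 lands solely at r5c6, so r5c6=9.
Step 5. [r6c6∈{1}] r6c6's peers cover all but 1 ⇒ r6c6=1.
Step 6. [r4c1∈{7}] r4c1 has the single candidate 7, so r4c1=7.
Step 7. [r1c9∈{9}] only 9 remains possible at r1c9. So r1c9=9.
Step 8. [r6c9∈{3}] nothing but 3 survives at r6c9. So r6c9=3.
Step 9. [r9c4∈{4,5}] row 9 places 4 nowhere but r9c4, so r9c4=4.
Step 10. [r1c7∈{6}] only 6 remains possible at r1c7 ⇒ r1c7=6.
Step 11. [r4c5∈{6}] r4c5 is down to just 6 ⇒ r4c5=6.
Step 12. [r7c5∈{1}] nothing but 1 survives at r7c5, so r7c5=1.
Step 13. [r6c7∈{9}] r6c7 has the single candidate 9, so r6c7=9.
Step 14. [r4c6∈{4}] r4c6 is down to just 4, so r4c6=4.
Step 15. [r6c2∈{6}] only 6 remains possible at r6c2 ⇒ r6c2=6.
Step 16. [r4c9∈{2}] r4c9's peers cover all but 2 ⇒ r4c9=2.
Step 17. [r3c8∈{3}] r3c8 is down to just 3, so r3c8=3.
Step 18. [r8c1∈{2}] r8c1 is down to just 2. So r8c1=2.
Step 19. [r6c8∈{7}] r6c8's peers cover all but 7, so r6c8=7.
Step 20. [r1c2∈{8}] r1c2 has the single candidate 8, so r1c2=8.
Step 21. [r9c3∈{1}] r9c3 has the single candidate 1, so r9c3=1.
Step 22. [r7c7∈{3}] nothing but 3 survives at r7c7, so r7c7=3.
Step 23. [r5c2∈{1}] only 1 remains possible at r5c2 ⇒ r5c2=1.
Step 24. [r9c9∈{5}] r9c9's peers cover all but 5 ⇒ r9c9=5.
Step 25. [r2c3∈{6}] nothing but 6 survives at r2c3, so r2c3=6.
Step 26. [r2c9∈{4}] r2c9 is down to just 4. So r2c9=4.
Step 27. [r4c8∈{1}] nothing but 1 survives at r4c8 ⇒ r4c8=1.
Step 28. [r4c4∈{3}] nothing but 3 survives at r4c4. So r4c4=3.
Step 29. [r9c8∈{6}] only 6 remains possible at r9c8 ⇒ r9c8=6.
Step 30. [r3c2∈{7}] only 7 remains possible at r3c2 ⇒ r3c2=7.
Step 31. [r8c4∈{5}] nothing but 5 survives at r8c4 ⇒ r8c4=5.
Step 32. [r6c4∈{8}] nothing but 8 survives at r6c4, so r6c4=8.
Step 33. [r3c3∈{5}] only 5 remains possible at r3c3, so r3c3=5.
Step 34. [r3c1∈{9}] only 9 remains possible at r3c1 ⇒ r3c1=9.
Step 35. [r2c4∈{9}] r2c4 has the single candidate 9. So r2c4=9.

Answer: 4 8 3 1 7 5 6 2 9 / 1 2 6 9 8 3 7 5 4 / 9 7 5 6 4 2 8 3 1 / 7 9 8 3 6 4 5 1 2 / 3 1 2 7 5 9 4 8 6 / 5 6 4 8 2 1 9 7 3 / 6 5 9 2 1 8 3 4 7 / 2 4 7 5 3 6 1 9 8 / 8 3 1 4 9 7 2 6 5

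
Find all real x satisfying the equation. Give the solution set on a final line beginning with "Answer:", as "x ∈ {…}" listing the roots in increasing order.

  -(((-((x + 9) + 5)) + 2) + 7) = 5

Step 1. [-(((-((x + 9) + 5)) + 2) + 7) = 5] leading − — multiply by −1, so neg: ((-((x + 9) + 5)) + 2) + 7 = -5.
Step 2. [((-((x + 9) + 5)) + 2) + 7 = -5] subtract 7: x sits inside (… + 7). So sub: (-((x + 9) + 5)) + 2 = -12.
Step 3. [(-((x + 9) + 5)) + 2 = -12] peel the +2: subtract 2 from each side. So sub: -((x + 9) + 5) = -14.
Step 4. [-((x + 9) + 5) = -14] leading − — multiply by −1. So neg: (x + 9) + 5 = 14.
Step 5. [(x + 9) + 5 = 14] peel the +5: subtract 5 from each side. So sub: x + 9 = 9.
Step 6. [x + 9 = 9] 9 comes off first (subtract 9). So sub: x = 0.

Answer: x ∈ {0}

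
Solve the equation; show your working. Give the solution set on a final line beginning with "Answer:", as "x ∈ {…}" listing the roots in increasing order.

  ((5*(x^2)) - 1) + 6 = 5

Step 1. [((5*(x^2)) - 1) + 6 = 5] 6 comes off first (subtract 6). So sub: (5*(x^2)) - 1 = -1.
Step 2. [(5*(x^2)) - 1 = -1] 1 comes off first (add 1) ⇒ sub: 5*(x^2) = 0.
Step 3. [5*(x^2) = 0] divide by the outer 5. So div: x^2 = 0.
Step 4. [x^2 = 0] LHS squared, RHS 0 ≥ 0: apply √ (±). So sqrt: x = 0.

Answer: x ∈ {0}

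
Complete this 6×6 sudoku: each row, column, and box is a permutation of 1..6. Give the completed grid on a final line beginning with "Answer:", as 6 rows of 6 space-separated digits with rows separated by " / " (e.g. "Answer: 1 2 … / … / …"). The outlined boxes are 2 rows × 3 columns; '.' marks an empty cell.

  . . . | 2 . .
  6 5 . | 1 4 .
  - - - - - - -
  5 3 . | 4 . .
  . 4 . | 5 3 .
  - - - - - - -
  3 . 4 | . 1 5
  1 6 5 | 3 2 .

Step 1. [r3c5∈{6}] r3c5's peers cover all but 6, so r3c5=6.
Step 2. [r2c3∈{2,3}] across row 2, 2 lands solely at r2c3 ⇒ r2c3=2.
Step 3. [r3c3∈{1}] r3c3 is down to just 1 ⇒ r3c3=1.
Step 4. [r4c6∈{1,2}] row 4 places 1 nowhere but r4c6. So r4c6=1.
Step 5. [r1c3∈{3}] nothing but 3 survives at r1c3, so r1c3=3.
Step 6. [r4c1∈{2}] r4c1 is down to just 2 ⇒ r4c1=2.
Step 7. [r5c4∈{6}] only 6 remains possible at r5c4. So r5c4=6.
Step 8. [r3c6∈{2}] nothing but 2 survives at r3c6, so r3c6=2.
Step 9. [r2c6∈{3}] r2c6's peers cover all but 3, so r2c6=3.
Step 10. [r4c3∈{6}] only 6 remains possible at r4c3, so r4c3=6.
Step 11. [r6c6∈{4}] r6c6 has the single candidate 4 ⇒ r6c6=4.
Step 12. [r5c2∈{2}] r5c2 has the single candidate 2. So r5c2=2.
Step 13. [r1c6∈{6}] r1c6's peers cover all but 6, so r1c6=6.
Step 14. [r1c2∈{1}] r1c2's peers cover all but 1, so r1c2=1.
Step 15. [r1c1∈{4}] nothing but 4 survives at r1c1, so r1c1=4.
Step 16. [r1c5∈{5}] nothing but 5 survives at r1c5 ⇒ r1c5=5.

Answer: 4 1 3 2 5 6 / 6 5 2 1 4 3 / 5 3 1 4 6 2 / 2 4 6 5 3 1 / 3 2 4 6 1 5 / 1 6 5 3 2 4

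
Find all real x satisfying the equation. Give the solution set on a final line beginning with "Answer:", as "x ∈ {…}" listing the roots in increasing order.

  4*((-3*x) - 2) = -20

Step 1. [4*((-3*x) - 2) = -20] LHS = 4·(…); ÷4 both sides, so div: (-3*x) - 2 = -5.
Step 2. [(-3*x) - 2 = -5] add 2: x sits inside (… - 2), so sub: -3*x = -3.
Step 3. [-3*x = -3] LHS = -3·(…); ÷-3 both sides ⇒ div: x = 1.

Answer: x ∈ {1}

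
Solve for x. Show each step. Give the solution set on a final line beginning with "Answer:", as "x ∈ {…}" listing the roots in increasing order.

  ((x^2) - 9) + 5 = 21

Step 1. [((x^2) - 9) + 5 = 21] peel the +5: subtract 5 from each side ⇒ sub: (x^2) - 9 = 16.
Step 2. [(x^2) - 9 = 16] -9 is outermost — add 9 both sides ⇒ sub: x^2 = 25.
Step 3. [x^2 = 25] √ both sides: 25 ≥ 0 gives two branches, so sqrt: x = 5 or -5.

Answer: x ∈ {-5, 5}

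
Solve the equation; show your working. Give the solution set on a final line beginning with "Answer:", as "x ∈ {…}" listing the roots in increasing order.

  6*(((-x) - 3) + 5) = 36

Step 1. [6*(((-x) - 3) + 5) = 36] divide by the outer 6 ⇒ div: ((-x) - 3) + 5 = 6.
Step 2. [((-x) - 3) + 5 = 6] the outer +5 inverts by subtracting 5, so sub: (-x) - 3 = 1.
Step 3. [(-x) - 3 = 1] 3 comes off first (add 3). So sub: -x = 4.
Step 4. [-x = 4] leading − — multiply by −1. So neg: x = -4.

Answer: x ∈ {-4}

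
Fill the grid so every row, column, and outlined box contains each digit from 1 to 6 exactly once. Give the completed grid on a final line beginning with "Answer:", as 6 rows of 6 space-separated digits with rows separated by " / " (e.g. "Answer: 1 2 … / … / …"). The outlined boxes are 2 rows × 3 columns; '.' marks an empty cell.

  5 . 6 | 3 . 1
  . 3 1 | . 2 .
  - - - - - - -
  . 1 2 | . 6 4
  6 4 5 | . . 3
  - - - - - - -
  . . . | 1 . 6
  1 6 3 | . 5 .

Step 1. [r6c4∈{2,4}] in row 6, 4 fits only at r6c4 ⇒ r6c4=4.
Step 2. [r5c1∈{2,4}] col 1 places 2 nowhere but r5c1, so r5c1=2.
Step 3. [r2c4∈{5,6}] r2c4 is the only open cell in row 2 admitting 6, so r2c4=6.
Step 4. [r5c3∈{4}] nothing but 4 survives at r5c3. So r5c3=4.
Step 5. [r1c5∈{4}] only 4 remains possible at r1c5, so r1c5=4.
Step 6. [r5c5∈{3}] only 3 remains possible at r5c5 ⇒ r5c5=3.
Step 7. [r2c6∈{5}] r2c6's peers cover all but 5. So r2c6=5.
Step 8. [r3c1∈{3}] r3c1 has the single candidate 3. So r3c1=3.
Step 9. [r1c2∈{2}] nothing but 2 survives at r1c2. So r1c2=2.
Step 10. [r6c6∈{2}] r6c6's peers cover all but 2. So r6c6=2.
Step 11. [r4c4∈{2}] r4c4 is down to just 2 ⇒ r4c4=2.
Step 12. [r3c4∈{5}] nothing but 5 survives at r3c4, so r3c4=5.
Step 13. [r4c5∈{1}] r4c5 is down to just 1 ⇒ r4c5=1.
Step 14. [r2c1∈{4}] r2c1 has the single candidate 4. So r2c1=4.
Step 15. [r5c2∈{5}] r5c2's peers cover all but 5 ⇒ r5c2=5.

Answer: 5 2 6 3 4 1 / 4 3 1 6 2 5 / 3 1 2 5 6 4 / 6 4 5 2 1 3 / 2 5 4 1 3 6 / 1 6 3 4 5 2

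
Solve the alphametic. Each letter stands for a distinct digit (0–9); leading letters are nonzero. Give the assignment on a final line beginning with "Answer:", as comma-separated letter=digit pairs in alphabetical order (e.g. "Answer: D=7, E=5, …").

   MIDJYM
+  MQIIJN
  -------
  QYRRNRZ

Step 1. [col 1: M + N ≡ Z (mod 10)] Z=2 is one option consistent with column 1 (M + N ≡ Z (mod 10), carry-in 0) — take it, so Z=2.
Step 2. [col 1: M + N ≡ Z (mod 10)] several values work for M in column 1 (M + N ≡ Z (mod 10), carry-in 0); try M=9, so M=9.
Step 3. [Q] adding two 6-digit numbers gives at most 6+1 digits, and here it does — Q is that final carry and must be 1. So Q=1.
Step 4. [col 1: M + N ≡ Z (mod 10)] column 1: given M=9, Z=2, carry-in 0, and digits 1,2,9 already taken and all letters distinct, M+N≡Z (mod 10) forces N=3, so N=3.
Step 5. [col 2: Y + J ≡ R (mod 10)] several values work for J in column 2 (Y + J ≡ R (mod 10), carry-in 1); try J=7, so J=7.
Step 6. [col 2: Y + J ≡ R (mod 10)] R=6 is one option consistent with column 2 (Y + J ≡ R (mod 10), carry-in 1) — take it. So R=6.
Step 7. [col 2: Y + J ≡ R (mod 10)] from column 2 (J=7, R=6, carry-in 1, digits 1,2,3,6,7,9 already taken and all letters distinct): Y must equal 8. So Y=8.
Step 8. [col 3: J + I ≡ N (mod 10)] from column 3 (J=7, N=3, carry-in 1, digits 1,2,3,6,7,8,9 already taken and all letters distinct): I must equal 5 ⇒ I=5.
Step 9. [col 4: D + I ≡ R (mod 10)] in column 4 we have D+I≡R with carry-in 1; given I=5, R=6 and digits 1,2,3,5,6,7,8,9 already taken and all letters distinct, that pins D to 0. So D=0.

Answer: D=0, I=5, J=7, M=9, N=3, Q=1, R=6, Y=8, Z=2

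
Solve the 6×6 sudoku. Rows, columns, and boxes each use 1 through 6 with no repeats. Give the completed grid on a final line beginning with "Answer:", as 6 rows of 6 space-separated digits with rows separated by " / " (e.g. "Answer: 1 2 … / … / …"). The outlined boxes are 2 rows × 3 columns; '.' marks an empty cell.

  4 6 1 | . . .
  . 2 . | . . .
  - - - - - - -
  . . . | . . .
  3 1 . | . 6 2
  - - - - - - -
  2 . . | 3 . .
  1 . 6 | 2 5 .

Step 1. [r1c4∈{5}] nothing but 5 survives at r1c4 ⇒ r1c4=5.
Step 2. [r3c6∈{1,3,4,5}] 5 has one home in col 6: r3c6 ⇒ r3c6=5.
Step 3. [r3c2∈{4}] r3c2's peers cover all but 4, so r3c2=4.
Step 4. [r5c6∈{1,4,6}] row 5 places 6 nowhere but r5c6 ⇒ r5c6=6.
Step 5. [r2c6∈{1,3,4}] across col 6, 1 lands solely at r2c6 ⇒ r2c6=1.
Step 6. [r3c5∈{1,3}] r3c5 is the only open cell in row 3 admitting 3 ⇒ r3c5=3.
Step 7. [r5c3∈{4,5}] in col 3, 4 fits only at r5c3 ⇒ r5c3=4.
Step 8. [r2c5∈{4}] only 4 remains possible at r2c5. So r2c5=4.
Step 9. [r2c3∈{3,5}] in row 2, 3 fits only at r2c3, so r2c3=3.
Step 10. [r6c6∈{4}] r6c6 is down to just 4, so r6c6=4.
Step 11. [r5c5∈{1}] r5c5's peers cover all but 1, so r5c5=1.
Step 12. [r2c4∈{6}] nothing but 6 survives at r2c4, so r2c4=6.
Step 13. [r5c2∈{5}] r5c2 has the single candidate 5 ⇒ r5c2=5.
Step 14. [r1c5∈{2}] r1c5's peers cover all but 2 ⇒ r1c5=2.
Step 15. [r3c4∈{1}] r3c4 is down to just 1 ⇒ r3c4=1.
Step 16. [r3c1∈{6}] r3c1 has the single candidate 6. So r3c1=6.
Step 17. [r1c6∈{3}] r1c6 is down to just 3, so r1c6=3.
Step 18. [r6c2∈{3}] r6c2 is down to just 3. So r6c2=3.
Step 19. [r4c4∈{4}] only 4 remains possible at r4c4, so r4c4=4.
Step 20. [r4c3∈{5}] r4c3 has the single candidate 5, so r4c3=5.
Step 21. [r3c3∈{2}] r3c3 has the single candidate 2. So r3c3=2.
Step 22. [r2c1∈{5}] nothing but 5 survives at r2c1 ⇒ r2c1=5.

Answer: 4 6 1 5 2 3 / 5 2 3 6 4 1 / 6 4 2 1 3 5 / 3 1 5 4 6 2 / 2 5 4 3 1 6 / 1 3 6 2 5 4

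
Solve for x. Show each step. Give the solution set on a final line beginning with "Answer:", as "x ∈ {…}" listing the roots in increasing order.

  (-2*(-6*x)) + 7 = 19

Step 1. [(-2*(-6*x)) + 7 = 19] subtract 7: x sits inside (… + 7) ⇒ sub: -2*(-6*x) = 12.
Step 2. [-2*(-6*x) = 12] leading coefficient -2: divide by -2, so div: -6*x = -6.
Step 3. [-6*x = -6] leading coefficient -6: divide by -6 ⇒ div: x = 1.

Answer: x ∈ {1}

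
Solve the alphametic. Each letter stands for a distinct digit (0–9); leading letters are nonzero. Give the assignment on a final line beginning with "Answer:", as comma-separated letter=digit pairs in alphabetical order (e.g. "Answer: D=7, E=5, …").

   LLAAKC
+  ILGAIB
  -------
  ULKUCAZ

Step 1. [col 1: C + B ≡ Z (mod 10)] several values work for Z in column 1 (C + B ≡ Z (mod 10), carry-in 0); try Z=5. So Z=5.
Step 2. [col 1: C + B ≡ Z (mod 10)] C=3 is one option consistent with column 1 (C + B ≡ Z (mod 10), carry-in 0) — take it. So C=3.
Step 3. [U] adding two 6-digit numbers gives at most 6+1 digits, and here it does — U is that final carry and must be 1, so U=1.
Step 4. [col 1: C + B ≡ Z (mod 10)] column 1 reads C+B+carry(0)=Z with C=3, Z=5; with digits 1,3,5 already taken and all letters distinct, the only value for B is 2. So B=2.
Step 5. [col 2: K + I ≡ A (mod 10)] K=7 is one option consistent with column 2 (K + I ≡ A (mod 10), carry-in 0) — take it, so K=7.
Step 6. [col 2: K + I ≡ A (mod 10)] column 2 reads K+I+carry(0)=A with K=7; with digits 1,2,3,5,7 already taken and all letters distinct, the only value for I is 9 ⇒ I=9.
Step 7. [col 2: K + I ≡ A (mod 10)] from column 2 (K=7, I=9, carry-in 0, digits 1,2,3,5,7,9 already taken and all letters distinct): A must equal 6. So A=6.
Step 8. [col 4: A + G ≡ U (mod 10)] column 4 reads A+G+carry(1)=U with A=6, U=1; with digits 1,2,3,5,6,7,9 already taken and all letters distinct, the only value for G is 4, so G=4.
Step 9. [col 5: L + L ≡ K (mod 10)] in column 5 we have L+L≡K with carry-in 1; given K=7 and digits 1,2,3,4,5,6,7,9 already taken and all letters distinct, that pins L to 8, so L=8.

Answer: A=6, B=2, C=3, G=4, I=9, K=7, L=8, U=1, Z=5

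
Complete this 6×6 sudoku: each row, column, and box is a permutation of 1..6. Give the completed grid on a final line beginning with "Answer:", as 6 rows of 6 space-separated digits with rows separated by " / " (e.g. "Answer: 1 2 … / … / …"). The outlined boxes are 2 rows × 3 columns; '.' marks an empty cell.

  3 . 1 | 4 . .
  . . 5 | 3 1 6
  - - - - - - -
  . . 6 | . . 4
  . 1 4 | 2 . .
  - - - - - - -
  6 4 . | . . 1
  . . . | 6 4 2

Step 1. [r4c1∈{5}] nothing but 5 survives at r4c1. So r4c1=5.
Step 2. [r5c5∈{3,5}] in box 6, 3 fits only at r5c5, so r5c5=3.
Step 3. [r2c2∈{2}] r2c2 is down to just 2. So r2c2=2.
Step 4. [r3c5∈{5}] nothing but 5 survives at r3c5 ⇒ r3c5=5.
Step 5. [r3c2∈{3}] r3c2 has the single candidate 3, so r3c2=3.
Step 6. [r6c1∈{1}] r6c1 has the single candidate 1, so r6c1=1.
Step 7. [r1c6∈{5}] nothing but 5 survives at r1c6. So r1c6=5.
Step 8. [r5c3∈{2}] only 2 remains possible at r5c3. So r5c3=2.
Step 9. [r1c5∈{2}] only 2 remains possible at r1c5. So r1c5=2.
Step 10. [r1c2∈{6}] nothing but 6 survives at r1c2, so r1c2=6.
Step 11. [r6c3∈{3}] nothing but 3 survives at r6c3 ⇒ r6c3=3.
Step 12. [r2c1∈{4}] only 4 remains possible at r2c1, so r2c1=4.
Step 13. [r3c1∈{2}] r3c1 has the single candidate 2. So r3c1=2.
Step 14. [r4c6∈{3}] r4c6's peers cover all but 3, so r4c6=3.
Step 15. [r6c2∈{5}] r6c2's peers cover all but 5 ⇒ r6c2=5.
Step 16. [r4c5∈{6}] nothing but 6 survives at r4c5 ⇒ r4c5=6.
Step 17. [r3c4∈{1}] nothing but 1 survives at r3c4. So r3c4=1.
Step 18. [r5c4∈{5}] only 5 remains possible at r5c4 ⇒ r5c4=5.

Answer: 3 6 1 4 2 5 / 4 2 5 3 1 6 / 2 3 6 1 5 4 / 5 1 4 2 6 3 / 6 4 2 5 3 1 / 1 5 3 6 4 2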